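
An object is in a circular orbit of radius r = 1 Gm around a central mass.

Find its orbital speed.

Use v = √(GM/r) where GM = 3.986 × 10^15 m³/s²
r = 1 Gm = 1 × 10^9 m
GM = 3.986 × 10^15 m³/s²
GM/r = (3.986 × 10^15) / (1 × 10^9) = 3.986 × 10^6 m²/s²
v = √(GM/r) = 1996.5 m/s ≈ 1.996 km/s

Final answer: 1.996 km/s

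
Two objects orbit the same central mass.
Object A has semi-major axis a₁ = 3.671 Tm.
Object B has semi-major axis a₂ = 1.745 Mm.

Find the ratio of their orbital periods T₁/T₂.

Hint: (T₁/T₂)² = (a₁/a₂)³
a₁ = 3.671 Tm = 3.671 × 10^12 m
a₂ = 1.745 Mm = 1.745 × 10^6 m
a₁/a₂ = 2.10372 × 10^6
T₁/T₂ = (a₁/a₂)^(3/2) = (2.10372 × 10^6)^1.5 = 3.05129 × 10^9

Final answer: T₁/T₂ = 3.051 × 10^9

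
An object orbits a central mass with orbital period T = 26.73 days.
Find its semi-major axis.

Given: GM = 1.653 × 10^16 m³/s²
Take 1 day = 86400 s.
T = 26.73 days = 2.30947 × 10^6 s
GM = 1.653 × 10^16 m³/s²
Kepler's third law: a³ = GM T² / (4π²)
T² = 5.33366 × 10^12 s²
a³ = (1.653 × 10^16) × (5.33366 × 10^12) / (4π²) = 2.23326 × 10^27 m³
a = (a³)^(1/3) = 1.30711 × 10^9 m ≈ 1.307 × 10^9 m

Final answer: 1.307 × 10^9 m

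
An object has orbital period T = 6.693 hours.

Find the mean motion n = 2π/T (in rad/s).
T = 6.693 hours = 24094.8 s
n = 2π / 24094.8 s = 0.000260769 rad/s ≈ 0.0002608 rad/s

Final answer: n = 0.0002608 rad/s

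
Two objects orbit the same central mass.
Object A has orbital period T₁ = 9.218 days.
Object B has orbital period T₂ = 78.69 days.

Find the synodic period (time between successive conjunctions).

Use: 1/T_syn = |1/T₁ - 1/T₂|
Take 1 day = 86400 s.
T₁ = 9.218 days = 796435 s
T₂ = 78.69 days = 6.79882 × 10^6 s
1/T₁ = 1.25559 × 10^-6 s⁻¹
1/T₂ = 1.47084 × 10^-7 s⁻¹
|1/T₁ − 1/T₂| = 1.10851 × 10^-6 s⁻¹
T_syn = 1 / |1/T₁ − 1/T₂| = 902111 s ≈ 10.44 days

Final answer: T_syn = 10.44 days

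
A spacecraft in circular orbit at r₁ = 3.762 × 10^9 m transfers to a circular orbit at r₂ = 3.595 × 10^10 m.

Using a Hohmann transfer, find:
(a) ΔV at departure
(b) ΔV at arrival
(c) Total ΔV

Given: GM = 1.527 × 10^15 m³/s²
r₁ = 3.762 × 10^9 m
r₂ = 3.595 × 10^10 m
GM = 1.527 × 10^15 m³/s²
Transfer ellipse: a_t = (r₁ + r₂)/2 = 1.9856 × 10^10 m
Circular speed at r₁: v₁ = √(GM/r₁) = 637.104 m/s
Transfer speed at r₁ (periapsis): v₁ₜ = √(GM(2/r₁ − 1/a_t)) = 857.262 m/s
(a) ΔV₁ = v₁ₜ − v₁ = 220.159 m/s ≈ 220.2 m/s
Circular speed at r₂: v₂ = √(GM/r₂) = 206.096 m/s
Transfer speed at r₂ (apoapsis): v₂ₜ = √(GM(2/r₂ − 1/a_t)) = 89.7085 m/s
(b) ΔV₂ = v₂ − v₂ₜ = 116.388 m/s ≈ 116.4 m/s
(c) ΔV_total = ΔV₁ + ΔV₂ = 336.546 m/s ≈ 336.5 m/s

Final answer:
(a) ΔV₁ = 220.2 m/s
(b) ΔV₂ = 116.4 m/s
(c) ΔV_total = 336.5 m/s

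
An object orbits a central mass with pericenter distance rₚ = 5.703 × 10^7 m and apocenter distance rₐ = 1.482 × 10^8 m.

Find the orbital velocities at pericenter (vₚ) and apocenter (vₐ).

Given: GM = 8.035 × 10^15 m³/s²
rₚ = 5.703 × 10^7 m
rₐ = 1.482 × 10^8 m
GM = 8.035 × 10^15 m³/s²
a = (rₚ + rₐ)/2 = 1.02615 × 10^8 m
Vis-viva: v² = GM (2/r − 1/a)
vₚ² = 8.035 × 10^15 × (3.50693 × 10^-8 − 9.74516 × 10^-9) = 2.03479 × 10^8 m²/s²
vₚ = 14264.6 m/s ≈ 14.26 km/s
vₐ² = 8.035 × 10^15 × (1.34953 × 10^-8 − 9.74516 × 10^-9) = 3.01322 × 10^7 m²/s²
vₐ = 5489.28 m/s ≈ 5.489 km/s

Final answer: vₚ = 14.26 km/s, vₐ = 5.489 km/s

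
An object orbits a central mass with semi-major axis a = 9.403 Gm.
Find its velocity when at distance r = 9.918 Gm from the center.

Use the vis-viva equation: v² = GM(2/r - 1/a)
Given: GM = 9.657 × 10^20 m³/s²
a = 9.403 Gm = 9.403 × 10^9 m
r = 9.918 Gm = 9.918 × 10^9 m
GM = 9.657 × 10^20 m³/s²
2/r − 1/a = 2.01654 × 10^-10 − 1.06349 × 10^-10 = 9.53045 × 10^-11 m⁻¹
v² = GM (2/r − 1/a) = 9.20356 × 10^10 m²/s²
v = 303374 m/s ≈ 303.4 km/s

Final answer: 303.4 km/s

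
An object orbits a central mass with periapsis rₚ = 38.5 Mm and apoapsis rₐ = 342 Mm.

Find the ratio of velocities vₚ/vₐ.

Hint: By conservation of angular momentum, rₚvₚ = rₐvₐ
rₚ = 38.5 Mm = 3.85 × 10^7 m
rₐ = 342 Mm = 3.42 × 10^8 m
rₚvₚ = rₐvₐ  ⇒  vₚ/vₐ = rₐ/rₚ
vₚ/vₐ = (3.42 × 10^8) / (3.85 × 10^7) = 8.88312

Final answer: vₚ/vₐ = 8.883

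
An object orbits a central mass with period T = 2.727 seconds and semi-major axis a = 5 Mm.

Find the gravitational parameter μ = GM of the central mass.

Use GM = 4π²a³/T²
T = 2.727 seconds
a = 5 Mm = 5 × 10^6 m
a³ = 1.25 × 10^20 m³
T² = 7.43653 s²
GM = 4π² × (1.25 × 10^20) / 7.43653 = 6.63589 × 10^20 m³/s²
GM ≈ 6.636 × 10^20 m³/s²

Final answer: GM = 6.636 × 10^20 m³/s²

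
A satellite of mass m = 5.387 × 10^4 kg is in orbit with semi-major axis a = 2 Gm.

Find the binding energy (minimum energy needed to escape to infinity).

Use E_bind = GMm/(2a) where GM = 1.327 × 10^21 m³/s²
a = 2 Gm = 2 × 10^9 m
GM = 1.327 × 10^21 m³/s²
m = 5.387 × 10^4 kg
GMm = 1.327 × 10^21 × 53870 = 7.14855 × 10^25 m³·kg/s²
2a = 4 × 10^9 m
E_bind = GMm/(2a) = 1.78714 × 10^16 J ≈ 17.87 PJ

Final answer: 17.87 PJ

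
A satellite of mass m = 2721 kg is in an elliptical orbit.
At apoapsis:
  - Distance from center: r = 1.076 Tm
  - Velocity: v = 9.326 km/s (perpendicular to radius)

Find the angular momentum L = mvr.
r = 1.076 Tm = 1.076 × 10^12 m
v = 9.326 km/s = 9326 m/s
vr = 9326 × 1.076 × 10^12 = 1.00348 × 10^16 m²/s
L = m × vr = 2721 × 1.00348 × 10^16 = 2.73046 × 10^19 kg·m²/s ≈ 2.73 × 10^19 kg·m²/s

Final answer: L = 2.73 × 10^19 kg·m²/s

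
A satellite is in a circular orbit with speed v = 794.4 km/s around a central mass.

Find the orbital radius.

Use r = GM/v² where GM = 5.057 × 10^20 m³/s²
v = 794.4 km/s = 794400 m/s
GM = 5.057 × 10^20 m³/s²
v² = 6.31071 × 10^11 m²/s²
r = GM/v² = (5.057 × 10^20) / (6.31071 × 10^11) = 8.01336 × 10^8 m ≈ 8.013 × 10^8 m

Final answer: 8.013 × 10^8 m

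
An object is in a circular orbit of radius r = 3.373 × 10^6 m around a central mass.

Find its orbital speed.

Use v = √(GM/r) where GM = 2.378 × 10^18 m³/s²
r = 3.373 × 10^6 m
GM = 2.378 × 10^18 m³/s²
GM/r = (2.378 × 10^18) / (3.373 × 10^6) = 7.0501 × 10^11 m²/s²
v = √(GM/r) = 839649 m/s ≈ 839.6 km/s

Final answer: 839.6 km/s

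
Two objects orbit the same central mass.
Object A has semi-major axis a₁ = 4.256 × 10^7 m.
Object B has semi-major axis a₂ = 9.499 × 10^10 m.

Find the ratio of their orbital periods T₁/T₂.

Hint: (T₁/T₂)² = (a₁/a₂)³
a₁ = 4.256 × 10^7 m
a₂ = 9.499 × 10^10 m
a₁/a₂ = 0.000448047
T₁/T₂ = (a₁/a₂)^(3/2) = (0.000448047)^1.5 = 9.48387 × 10^-6

Final answer: T₁/T₂ = 9.484 × 10^-6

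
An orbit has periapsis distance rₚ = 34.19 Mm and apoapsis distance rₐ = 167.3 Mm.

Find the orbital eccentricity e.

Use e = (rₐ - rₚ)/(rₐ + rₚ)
rₚ = 34.19 Mm = 3.419 × 10^7 m
rₐ = 167.3 Mm = 1.673 × 10^8 m
rₐ − rₚ = 1.3311 × 10^8 m
rₐ + rₚ = 2.0149 × 10^8 m
e = (rₐ − rₚ)/(rₐ + rₚ) = 0.660628

Final answer: e = 0.6606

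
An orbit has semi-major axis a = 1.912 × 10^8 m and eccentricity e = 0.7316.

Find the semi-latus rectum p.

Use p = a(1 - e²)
a = 1.912 × 10^8 m
e = 0.7316,  e² = 0.535239,  1 − e² = 0.464761
p = a(1 − e²) = 1.912 × 10^8 m × 0.464761 = 8.88624 × 10^7 m ≈ 8.886 × 10^7 m

Final answer: p = 8.886 × 10^7 m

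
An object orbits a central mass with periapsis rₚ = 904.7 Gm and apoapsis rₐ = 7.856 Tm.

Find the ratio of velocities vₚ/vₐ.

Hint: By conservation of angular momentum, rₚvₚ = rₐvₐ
rₚ = 904.7 Gm = 9.047 × 10^11 m
rₐ = 7.856 Tm = 7.856 × 10^12 m
rₚvₚ = rₐvₐ  ⇒  vₚ/vₐ = rₐ/rₚ
vₚ/vₐ = (7.856 × 10^12) / (9.047 × 10^11) = 8.68354

Final answer: vₚ/vₐ = 8.684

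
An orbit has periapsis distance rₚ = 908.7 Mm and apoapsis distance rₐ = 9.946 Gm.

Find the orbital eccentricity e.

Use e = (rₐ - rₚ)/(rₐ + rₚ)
rₚ = 908.7 Mm = 9.087 × 10^8 m
rₐ = 9.946 Gm = 9.946 × 10^9 m
rₐ − rₚ = 9.0373 × 10^9 m
rₐ + rₚ = 1.08547 × 10^10 m
e = (rₐ − rₚ)/(rₐ + rₚ) = 0.83257

Final answer: e = 0.8326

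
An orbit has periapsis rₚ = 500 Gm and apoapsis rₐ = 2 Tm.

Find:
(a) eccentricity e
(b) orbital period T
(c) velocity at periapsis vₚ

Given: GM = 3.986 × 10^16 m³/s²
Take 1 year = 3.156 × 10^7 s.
rₚ = 500 Gm = 5 × 10^11 m
rₐ = 2 Tm = 2 × 10^12 m
GM = 3.986 × 10^16 m³/s²
a = (rₚ + rₐ)/2 = 1.25 × 10^12 m
e = (rₐ − rₚ)/(rₐ + rₚ) = (1.5 × 10^12) / (2.5 × 10^12) = 0.6
(a) e = 0.6 ≈ 0.6
(b) a³ = 1.95312 × 10^36 m³;  T = 2π √(a³/GM) = 2π × 6.99997 × 10^9 s = 4.39821 × 10^10 s ≈ 1394 years
(c) vₚ² = GM (2/rₚ − 1/a) = 3.986 × 10^16 × (4 × 10^-12 − 8 × 10^-13) = 127552 m²/s²;  vₚ = 357.144 m/s ≈ 357.1 m/s

Final answer:
(a) eccentricity e = 0.6
(b) orbital period T = 1394 years
(c) velocity at periapsis vₚ = 357.1 m/s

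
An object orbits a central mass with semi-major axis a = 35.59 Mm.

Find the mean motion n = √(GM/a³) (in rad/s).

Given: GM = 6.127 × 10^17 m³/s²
a = 35.59 Mm = 3.559 × 10^7 m
GM = 6.127 × 10^17 m³/s²
a³ = 4.508 × 10^22 m³
GM/a³ = (6.127 × 10^17) / (4.508 × 10^22) = 1.35914 × 10^-5 s⁻²
n = √(GM/a³) = 0.00368665 rad/s ≈ 0.003687 rad/s

Final answer: n = 0.003687 rad/s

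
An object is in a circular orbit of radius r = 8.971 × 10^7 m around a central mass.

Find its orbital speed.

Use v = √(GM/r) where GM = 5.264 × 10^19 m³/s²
r = 8.971 × 10^7 m
GM = 5.264 × 10^19 m³/s²
GM/r = (5.264 × 10^19) / (8.971 × 10^7) = 5.8678 × 10^11 m²/s²
v = √(GM/r) = 766015 m/s ≈ 766 km/s

Final answer: 766 km/s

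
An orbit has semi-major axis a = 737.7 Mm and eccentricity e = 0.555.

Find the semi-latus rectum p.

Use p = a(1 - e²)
a = 737.7 Mm = 7.377 × 10^8 m
e = 0.555,  e² = 0.308025,  1 − e² = 0.691975
p = a(1 − e²) = 7.377 × 10^8 m × 0.691975 = 5.1047 × 10^8 m ≈ 510.5 Mm

Final answer: p = 510.5 Mm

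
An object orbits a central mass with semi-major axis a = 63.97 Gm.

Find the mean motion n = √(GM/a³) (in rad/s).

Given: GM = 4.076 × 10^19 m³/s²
a = 63.97 Gm = 6.397 × 10^10 m
GM = 4.076 × 10^19 m³/s²
a³ = 2.61776 × 10^32 m³
GM/a³ = (4.076 × 10^19) / (2.61776 × 10^32) = 1.55706 × 10^-13 s⁻²
n = √(GM/a³) = 3.94596 × 10^-7 rad/s ≈ 3.946 × 10^-7 rad/s

Final answer: n = 3.946 × 10^-7 rad/s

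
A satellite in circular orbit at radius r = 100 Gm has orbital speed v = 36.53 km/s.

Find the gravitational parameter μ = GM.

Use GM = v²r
r = 100 Gm = 1 × 10^11 m
v = 36.53 km/s = 36530 m/s
v² = 1.33444 × 10^9 m²/s²
GM = v²r = 1.33444 × 10^9 × 1 × 10^11 = 1.33444 × 10^20 m³/s²
GM ≈ 1.334 × 10^20 m³/s²

Final answer: GM = 1.334 × 10^20 m³/s²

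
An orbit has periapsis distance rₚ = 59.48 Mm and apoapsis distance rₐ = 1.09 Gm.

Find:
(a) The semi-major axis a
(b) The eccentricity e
rₚ = 59.48 Mm = 5.948 × 10^7 m
rₐ = 1.09 Gm = 1.09 × 10^9 m
(a) a = (rₚ + rₐ)/2 = 5.7474 × 10^8 m ≈ 574.7 Mm
(b) e = (rₐ − rₚ)/(rₐ + rₚ) = (1.03052 × 10^9) / (1.14948 × 10^9) = 0.89651

Final answer:
(a) a = 574.7 Mm
(b) e = 0.8965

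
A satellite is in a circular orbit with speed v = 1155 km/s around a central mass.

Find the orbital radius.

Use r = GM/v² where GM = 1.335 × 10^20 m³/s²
v = 1155 km/s = 1.155 × 10^6 m/s
GM = 1.335 × 10^20 m³/s²
v² = 1.33402 × 10^12 m²/s²
r = GM/v² = (1.335 × 10^20) / (1.33402 × 10^12) = 1.00073 × 10^8 m ≈ 100.1 Mm

Final answer: 100.1 Mm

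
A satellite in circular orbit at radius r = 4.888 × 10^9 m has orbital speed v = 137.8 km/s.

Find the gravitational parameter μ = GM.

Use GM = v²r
r = 4.888 × 10^9 m
v = 137.8 km/s = 137800 m/s
v² = 1.89888 × 10^10 m²/s²
GM = v²r = 1.89888 × 10^10 × 4.888 × 10^9 = 9.28174 × 10^19 m³/s²
GM ≈ 9.282 × 10^19 m³/s²

Final answer: GM = 9.282 × 10^19 m³/s²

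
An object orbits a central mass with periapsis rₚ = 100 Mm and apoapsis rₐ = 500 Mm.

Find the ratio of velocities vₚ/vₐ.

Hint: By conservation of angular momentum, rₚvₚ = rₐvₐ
rₚ = 100 Mm = 1 × 10^8 m
rₐ = 500 Mm = 5 × 10^8 m
rₚvₚ = rₐvₐ  ⇒  vₚ/vₐ = rₐ/rₚ
vₚ/vₐ = (5 × 10^8) / (1 × 10^8) = 5

Final answer: vₚ/vₐ = 5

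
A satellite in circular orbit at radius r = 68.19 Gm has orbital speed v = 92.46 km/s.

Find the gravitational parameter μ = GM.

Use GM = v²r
r = 68.19 Gm = 6.819 × 10^10 m
v = 92.46 km/s = 92460 m/s
v² = 8.54885 × 10^9 m²/s²
GM = v²r = 8.54885 × 10^9 × 6.819 × 10^10 = 5.82946 × 10^20 m³/s²
GM ≈ 5.829 × 10^20 m³/s²

Final answer: GM = 5.829 × 10^20 m³/s²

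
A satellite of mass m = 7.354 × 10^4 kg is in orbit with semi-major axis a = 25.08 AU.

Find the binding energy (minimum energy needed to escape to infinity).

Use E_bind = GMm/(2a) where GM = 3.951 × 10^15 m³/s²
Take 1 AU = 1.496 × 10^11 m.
a = 25.08 AU = 3.75197 × 10^12 m
GM = 3.951 × 10^15 m³/s²
m = 7.354 × 10^4 kg
GMm = 3.951 × 10^15 × 73540 = 2.90557 × 10^20 m³·kg/s²
2a = 7.50394 × 10^12 m
E_bind = GMm/(2a) = 3.87206 × 10^7 J ≈ 38.72 MJ

Final answer: 38.72 MJ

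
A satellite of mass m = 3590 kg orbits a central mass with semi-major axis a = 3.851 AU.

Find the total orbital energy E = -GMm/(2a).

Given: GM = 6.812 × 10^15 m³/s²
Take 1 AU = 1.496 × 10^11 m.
a = 3.851 AU = 5.7611 × 10^11 m
GM = 6.812 × 10^15 m³/s²
2a = 1.15222 × 10^12 m
GMm = 6.812 × 10^15 × 3590 = 2.44551 × 10^19 m³·kg/s²
E = −GMm/(2a) = -2.12243 × 10^7 J ≈ -21.22 MJ

Final answer: -21.22 MJ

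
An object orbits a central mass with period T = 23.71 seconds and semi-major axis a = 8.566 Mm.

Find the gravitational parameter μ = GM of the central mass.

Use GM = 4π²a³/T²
T = 23.71 seconds
a = 8.566 Mm = 8.566 × 10^6 m
a³ = 6.28542 × 10^20 m³
T² = 562.164 s²
GM = 4π² × (6.28542 × 10^20) / 562.164 = 4.41398 × 10^19 m³/s²
GM ≈ 4.414 × 10^19 m³/s²

Final answer: GM = 4.414 × 10^19 m³/s²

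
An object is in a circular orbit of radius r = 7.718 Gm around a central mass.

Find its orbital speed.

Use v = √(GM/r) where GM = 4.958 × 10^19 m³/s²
r = 7.718 Gm = 7.718 × 10^9 m
GM = 4.958 × 10^19 m³/s²
GM/r = (4.958 × 10^19) / (7.718 × 10^9) = 6.42394 × 10^9 m²/s²
v = √(GM/r) = 80149.5 m/s ≈ 80.15 km/s

Final answer: 80.15 km/s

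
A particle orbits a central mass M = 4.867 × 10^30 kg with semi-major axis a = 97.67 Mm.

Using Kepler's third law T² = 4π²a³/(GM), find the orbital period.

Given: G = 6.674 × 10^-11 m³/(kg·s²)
M = 4.867 × 10^30 kg
GM = G × M = 6.674 × 10^-11 × 4.867 × 10^30 = 3.24824 × 10^20 m³/s²
a = 97.67 Mm = 9.767 × 10^7 m
a³ = 9.31716 × 10^23 m³
T = 2π √(a³/GM) = 2π √((9.31716 × 10^23) / (3.24824 × 10^20)) = 2π × 53.5572 s
T = 336.51 s ≈ 5.608 minutes

Final answer: 5.608 minutes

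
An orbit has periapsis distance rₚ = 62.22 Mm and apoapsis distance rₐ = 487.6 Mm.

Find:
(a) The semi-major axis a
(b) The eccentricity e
rₚ = 62.22 Mm = 6.222 × 10^7 m
rₐ = 487.6 Mm = 4.876 × 10^8 m
(a) a = (rₚ + rₐ)/2 = 2.7491 × 10^8 m ≈ 274.9 Mm
(b) e = (rₐ − rₚ)/(rₐ + rₚ) = (4.2538 × 10^8) / (5.4982 × 10^8) = 0.773671

Final answer:
(a) a = 274.9 Mm
(b) e = 0.7737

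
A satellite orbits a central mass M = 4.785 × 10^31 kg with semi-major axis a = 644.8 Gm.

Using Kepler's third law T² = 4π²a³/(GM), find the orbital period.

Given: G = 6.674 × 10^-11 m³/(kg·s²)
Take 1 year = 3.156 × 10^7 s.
M = 4.785 × 10^31 kg
GM = G × M = 6.674 × 10^-11 × 4.785 × 10^31 = 3.19351 × 10^21 m³/s²
a = 644.8 Gm = 6.448 × 10^11 m
a³ = 2.68087 × 10^35 m³
T = 2π √(a³/GM) = 2π √((2.68087 × 10^35) / (3.19351 × 10^21)) = 2π × 9.16228 × 10^6 s
T = 5.75683 × 10^7 s ≈ 1.824 years

Final answer: 1.824 years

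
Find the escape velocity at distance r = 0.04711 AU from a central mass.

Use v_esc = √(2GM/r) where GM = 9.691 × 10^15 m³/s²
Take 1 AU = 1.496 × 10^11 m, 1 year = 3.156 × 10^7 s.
r = 0.04711 AU = 7.04766 × 10^9 m
GM = 9.691 × 10^15 m³/s²
2GM/r = 2 × (9.691 × 10^15) / (7.04766 × 10^9) = 2.75013 × 10^6 m²/s²
v_esc = √(2GM/r) = 1658.35 m/s ≈ 0.3499 AU/year

Final answer: 0.3499 AU/year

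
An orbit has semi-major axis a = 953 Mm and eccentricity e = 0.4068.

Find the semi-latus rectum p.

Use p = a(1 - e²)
a = 953 Mm = 9.53 × 10^8 m
e = 0.4068,  e² = 0.165486,  1 − e² = 0.834514
p = a(1 − e²) = 9.53 × 10^8 m × 0.834514 = 7.95292 × 10^8 m ≈ 795.3 Mm

Final answer: p = 795.3 Mm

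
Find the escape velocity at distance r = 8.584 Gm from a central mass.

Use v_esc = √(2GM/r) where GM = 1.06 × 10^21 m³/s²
r = 8.584 Gm = 8.584 × 10^9 m
GM = 1.06 × 10^21 m³/s²
2GM/r = 2 × (1.06 × 10^21) / (8.584 × 10^9) = 2.46971 × 10^11 m²/s²
v_esc = √(2GM/r) = 496962 m/s ≈ 497 km/s

Final answer: 497 km/s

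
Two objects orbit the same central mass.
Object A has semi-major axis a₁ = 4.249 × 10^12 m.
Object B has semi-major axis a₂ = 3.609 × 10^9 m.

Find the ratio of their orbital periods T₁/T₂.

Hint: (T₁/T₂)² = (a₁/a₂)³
a₁ = 4.249 × 10^12 m
a₂ = 3.609 × 10^9 m
a₁/a₂ = 1177.33
T₁/T₂ = (a₁/a₂)^(3/2) = (1177.33)^1.5 = 40397.1

Final answer: T₁/T₂ = 4.04 × 10^4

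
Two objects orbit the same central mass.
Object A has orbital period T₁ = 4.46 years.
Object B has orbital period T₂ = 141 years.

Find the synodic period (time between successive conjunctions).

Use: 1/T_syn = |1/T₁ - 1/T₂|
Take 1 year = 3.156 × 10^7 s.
T₁ = 4.46 years = 1.40758 × 10^8 s
T₂ = 141 years = 4.44996 × 10^9 s
1/T₁ = 7.10441 × 10^-9 s⁻¹
1/T₂ = 2.24721 × 10^-10 s⁻¹
|1/T₁ − 1/T₂| = 6.87969 × 10^-9 s⁻¹
T_syn = 1 / |1/T₁ − 1/T₂| = 1.45355 × 10^8 s ≈ 4.606 years

Final answer: T_syn = 4.606 years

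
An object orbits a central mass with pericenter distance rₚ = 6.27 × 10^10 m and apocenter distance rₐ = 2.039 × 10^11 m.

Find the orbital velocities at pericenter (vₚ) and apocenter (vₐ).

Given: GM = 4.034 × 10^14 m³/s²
rₚ = 6.27 × 10^10 m
rₐ = 2.039 × 10^11 m
GM = 4.034 × 10^14 m³/s²
a = (rₚ + rₐ)/2 = 1.333 × 10^11 m
Vis-viva: v² = GM (2/r − 1/a)
vₚ² = 4.034 × 10^14 × (3.18979 × 10^-11 − 7.50188 × 10^-12) = 9841.37 m²/s²
vₚ = 99.2037 m/s ≈ 99.2 m/s
vₐ² = 4.034 × 10^14 × (9.80873 × 10^-12 − 7.50188 × 10^-12) = 930.585 m²/s²
vₐ = 30.5055 m/s ≈ 30.51 m/s

Final answer: vₚ = 99.2 m/s, vₐ = 30.51 m/s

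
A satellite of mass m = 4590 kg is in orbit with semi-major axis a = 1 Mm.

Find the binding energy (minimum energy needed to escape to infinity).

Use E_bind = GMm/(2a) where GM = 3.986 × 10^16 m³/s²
a = 1 Mm = 1 × 10^6 m
GM = 3.986 × 10^16 m³/s²
m = 4590 kg
GMm = 3.986 × 10^16 × 4590 = 1.82957 × 10^20 m³·kg/s²
2a = 2 × 10^6 m
E_bind = GMm/(2a) = 9.14787 × 10^13 J ≈ 91.48 TJ

Final answer: 91.48 TJ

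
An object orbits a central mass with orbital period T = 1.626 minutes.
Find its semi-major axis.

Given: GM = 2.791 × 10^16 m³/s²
T = 1.626 minutes = 97.56 s
GM = 2.791 × 10^16 m³/s²
Kepler's third law: a³ = GM T² / (4π²)
T² = 9517.95 s²
a³ = (2.791 × 10^16) × 9517.95 / (4π²) = 6.72889 × 10^18 m³
a = (a³)^(1/3) = 1.88791 × 10^6 m ≈ 1.888 Mm

Final answer: 1.888 Mm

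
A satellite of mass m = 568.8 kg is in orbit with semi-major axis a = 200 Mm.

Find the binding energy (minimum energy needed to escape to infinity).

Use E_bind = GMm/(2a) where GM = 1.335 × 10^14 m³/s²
a = 200 Mm = 2 × 10^8 m
GM = 1.335 × 10^14 m³/s²
m = 568.8 kg
GMm = 1.335 × 10^14 × 568.8 = 7.59348 × 10^16 m³·kg/s²
2a = 4 × 10^8 m
E_bind = GMm/(2a) = 1.89837 × 10^8 J ≈ 189.8 MJ

Final answer: 189.8 MJ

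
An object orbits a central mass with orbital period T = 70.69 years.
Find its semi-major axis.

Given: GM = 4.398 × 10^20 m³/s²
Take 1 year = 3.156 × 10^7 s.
T = 70.69 years = 2.23098 × 10^9 s
GM = 4.398 × 10^20 m³/s²
Kepler's third law: a³ = GM T² / (4π²)
T² = 4.97726 × 10^18 s²
a³ = (4.398 × 10^20) × (4.97726 × 10^18) / (4π²) = 5.54479 × 10^37 m³
a = (a³)^(1/3) = 3.81325 × 10^12 m ≈ 3.813 × 10^12 m

Final answer: 3.813 × 10^12 m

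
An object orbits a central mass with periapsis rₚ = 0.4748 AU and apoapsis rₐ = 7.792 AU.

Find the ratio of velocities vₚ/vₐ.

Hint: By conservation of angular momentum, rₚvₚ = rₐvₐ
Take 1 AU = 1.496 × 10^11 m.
rₚ = 0.4748 AU = 7.10301 × 10^10 m
rₐ = 7.792 AU = 1.16568 × 10^12 m
rₚvₚ = rₐvₐ  ⇒  vₚ/vₐ = rₐ/rₚ
vₚ/vₐ = (1.16568 × 10^12) / (7.10301 × 10^10) = 16.4111

Final answer: vₚ/vₐ = 16.41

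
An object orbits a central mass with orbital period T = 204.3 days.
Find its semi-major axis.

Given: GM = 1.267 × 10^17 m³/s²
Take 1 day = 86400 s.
T = 204.3 days = 1.76515 × 10^7 s
GM = 1.267 × 10^17 m³/s²
Kepler's third law: a³ = GM T² / (4π²)
T² = 3.11576 × 10^14 s²
a³ = (1.267 × 10^17) × (3.11576 × 10^14) / (4π²) = 9.99956 × 10^29 m³
a = (a³)^(1/3) = 9.99985 × 10^9 m ≈ 10 Gm

Final answer: 10 Gm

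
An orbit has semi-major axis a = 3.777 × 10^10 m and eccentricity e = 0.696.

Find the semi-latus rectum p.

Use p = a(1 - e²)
a = 3.777 × 10^10 m
e = 0.696,  e² = 0.484416,  1 − e² = 0.515584
p = a(1 − e²) = 3.777 × 10^10 m × 0.515584 = 1.94736 × 10^10 m ≈ 1.947 × 10^10 m

Final answer: p = 1.947 × 10^10 m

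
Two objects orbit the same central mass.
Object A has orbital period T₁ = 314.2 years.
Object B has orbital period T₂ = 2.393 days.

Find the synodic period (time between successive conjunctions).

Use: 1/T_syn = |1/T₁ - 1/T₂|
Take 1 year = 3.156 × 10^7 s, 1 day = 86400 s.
T₁ = 314.2 years = 9.91615 × 10^9 s
T₂ = 2.393 days = 206755 s
1/T₁ = 1.00846 × 10^-10 s⁻¹
1/T₂ = 4.83664 × 10^-6 s⁻¹
|1/T₁ − 1/T₂| = 4.83654 × 10^-6 s⁻¹
T_syn = 1 / |1/T₁ − 1/T₂| = 206760 s ≈ 2.393 days

Final answer: T_syn = 2.393 days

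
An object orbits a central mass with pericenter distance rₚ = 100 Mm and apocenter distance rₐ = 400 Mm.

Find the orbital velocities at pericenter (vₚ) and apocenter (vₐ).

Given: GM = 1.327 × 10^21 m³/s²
rₚ = 100 Mm = 1 × 10^8 m
rₐ = 400 Mm = 4 × 10^8 m
GM = 1.327 × 10^21 m³/s²
a = (rₚ + rₐ)/2 = 2.5 × 10^8 m
Vis-viva: v² = GM (2/r − 1/a)
vₚ² = 1.327 × 10^21 × (2 × 10^-8 − 4 × 10^-9) = 2.1232 × 10^13 m²/s²
vₚ = 4.60782 × 10^6 m/s ≈ 4608 km/s
vₐ² = 1.327 × 10^21 × (5 × 10^-9 − 4 × 10^-9) = 1.327 × 10^12 m²/s²
vₐ = 1.15195 × 10^6 m/s ≈ 1152 km/s

Final answer: vₚ = 4608 km/s, vₐ = 1152 km/s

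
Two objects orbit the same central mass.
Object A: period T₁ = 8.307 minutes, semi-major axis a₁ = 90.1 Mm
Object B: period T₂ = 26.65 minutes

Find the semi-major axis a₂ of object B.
T₁ = 8.307 minutes = 498.42 s
T₂ = 26.65 minutes = 1599 s
a₁ = 90.1 Mm = 9.01 × 10^7 m
Kepler's third law: (T₂/T₁)² = (a₂/a₁)³  ⇒  a₂ = a₁ (T₂/T₁)^(2/3)
T₂/T₁ = 3.20814
(T₂/T₁)^(2/3) = 2.17521
a₂ = 9.01 × 10^7 m × 2.17521 = 1.95987 × 10^8 m ≈ 196 Mm

Final answer: a₂ = 196 Mm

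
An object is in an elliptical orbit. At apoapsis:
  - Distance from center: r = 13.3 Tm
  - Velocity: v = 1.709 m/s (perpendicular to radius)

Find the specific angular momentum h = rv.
r = 13.3 Tm = 1.33 × 10^13 m
v = 1.709 m/s
h = rv = 1.33 × 10^13 × 1.709 = 2.27297 × 10^13 m²/s ≈ 2.273 × 10^13 m²/s

Final answer: h = 2.273 × 10^13 m²/s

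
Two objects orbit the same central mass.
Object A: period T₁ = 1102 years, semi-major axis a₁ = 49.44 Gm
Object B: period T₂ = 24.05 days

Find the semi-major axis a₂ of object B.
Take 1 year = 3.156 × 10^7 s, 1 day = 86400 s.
T₁ = 1102 years = 3.47791 × 10^10 s
T₂ = 24.05 days = 2.07792 × 10^6 s
a₁ = 49.44 Gm = 4.944 × 10^10 m
Kepler's third law: (T₂/T₁)² = (a₂/a₁)³  ⇒  a₂ = a₁ (T₂/T₁)^(2/3)
T₂/T₁ = 5.97462 × 10^-5
(T₂/T₁)^(2/3) = 0.00152829
a₂ = 4.944 × 10^10 m × 0.00152829 = 7.55588 × 10^7 m ≈ 75.56 Mm

Final answer: a₂ = 75.56 Mm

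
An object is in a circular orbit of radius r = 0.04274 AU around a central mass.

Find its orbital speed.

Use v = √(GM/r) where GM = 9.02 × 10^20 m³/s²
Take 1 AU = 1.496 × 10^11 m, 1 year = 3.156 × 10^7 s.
r = 0.04274 AU = 6.3939 × 10^9 m
GM = 9.02 × 10^20 m³/s²
GM/r = (9.02 × 10^20) / (6.3939 × 10^9) = 1.41072 × 10^11 m²/s²
v = √(GM/r) = 375595 m/s ≈ 79.24 AU/year

Final answer: 79.24 AU/year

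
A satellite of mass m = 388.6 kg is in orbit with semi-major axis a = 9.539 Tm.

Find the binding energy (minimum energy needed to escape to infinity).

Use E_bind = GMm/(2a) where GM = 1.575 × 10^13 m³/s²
a = 9.539 Tm = 9.539 × 10^12 m
GM = 1.575 × 10^13 m³/s²
m = 388.6 kg
GMm = 1.575 × 10^13 × 388.6 = 6.12045 × 10^15 m³·kg/s²
2a = 1.9078 × 10^13 m
E_bind = GMm/(2a) = 320.812 J ≈ 320.8 J

Final answer: 320.8 J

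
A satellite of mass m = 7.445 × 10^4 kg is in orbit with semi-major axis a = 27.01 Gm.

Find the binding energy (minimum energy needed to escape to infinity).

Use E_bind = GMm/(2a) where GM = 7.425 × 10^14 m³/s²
a = 27.01 Gm = 2.701 × 10^10 m
GM = 7.425 × 10^14 m³/s²
m = 7.445 × 10^4 kg
GMm = 7.425 × 10^14 × 74450 = 5.52791 × 10^19 m³·kg/s²
2a = 5.402 × 10^10 m
E_bind = GMm/(2a) = 1.02331 × 10^9 J ≈ 1.023 GJ

Final answer: 1.023 GJ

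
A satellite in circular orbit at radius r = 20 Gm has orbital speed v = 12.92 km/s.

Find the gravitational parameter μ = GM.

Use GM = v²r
r = 20 Gm = 2 × 10^10 m
v = 12.92 km/s = 12920 m/s
v² = 1.66926 × 10^8 m²/s²
GM = v²r = 1.66926 × 10^8 × 2 × 10^10 = 3.33853 × 10^18 m³/s²
GM ≈ 3.339 × 10^18 m³/s²

Final answer: GM = 3.339 × 10^18 m³/s²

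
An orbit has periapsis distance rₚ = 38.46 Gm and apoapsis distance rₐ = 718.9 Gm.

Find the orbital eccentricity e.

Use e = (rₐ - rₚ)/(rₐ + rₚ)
rₚ = 38.46 Gm = 3.846 × 10^10 m
rₐ = 718.9 Gm = 7.189 × 10^11 m
rₐ − rₚ = 6.8044 × 10^11 m
rₐ + rₚ = 7.5736 × 10^11 m
e = (rₐ − rₚ)/(rₐ + rₚ) = 0.898437

Final answer: e = 0.8984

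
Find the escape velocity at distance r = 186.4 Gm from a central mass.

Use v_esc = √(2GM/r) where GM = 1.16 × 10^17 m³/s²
r = 186.4 Gm = 1.864 × 10^11 m
GM = 1.16 × 10^17 m³/s²
2GM/r = 2 × (1.16 × 10^17) / (1.864 × 10^11) = 1.24464 × 10^6 m²/s²
v_esc = √(2GM/r) = 1115.63 m/s ≈ 1.116 km/s

Final answer: 1.116 km/s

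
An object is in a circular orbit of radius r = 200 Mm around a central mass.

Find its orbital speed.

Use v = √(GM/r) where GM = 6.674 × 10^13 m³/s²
r = 200 Mm = 2 × 10^8 m
GM = 6.674 × 10^13 m³/s²
GM/r = (6.674 × 10^13) / (2 × 10^8) = 333700 m²/s²
v = √(GM/r) = 577.668 m/s ≈ 577.7 m/s

Final answer: 577.7 m/s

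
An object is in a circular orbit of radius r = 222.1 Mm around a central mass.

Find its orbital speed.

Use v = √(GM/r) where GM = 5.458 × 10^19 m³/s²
r = 222.1 Mm = 2.221 × 10^8 m
GM = 5.458 × 10^19 m³/s²
GM/r = (5.458 × 10^19) / (2.221 × 10^8) = 2.45745 × 10^11 m²/s²
v = √(GM/r) = 495727 m/s ≈ 495.7 km/s

Final answer: 495.7 km/s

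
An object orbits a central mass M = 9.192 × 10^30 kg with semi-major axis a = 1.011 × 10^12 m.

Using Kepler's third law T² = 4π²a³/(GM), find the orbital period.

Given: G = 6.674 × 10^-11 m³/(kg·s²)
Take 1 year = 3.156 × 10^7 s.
M = 9.192 × 10^30 kg
GM = G × M = 6.674 × 10^-11 × 9.192 × 10^30 = 6.13474 × 10^20 m³/s²
a = 1.011 × 10^12 m
a³ = 1.03336 × 10^36 m³
T = 2π √(a³/GM) = 2π √((1.03336 × 10^36) / (6.13474 × 10^20)) = 2π × 4.1042 × 10^7 s
T = 2.57875 × 10^8 s ≈ 8.171 years

Final answer: 8.171 years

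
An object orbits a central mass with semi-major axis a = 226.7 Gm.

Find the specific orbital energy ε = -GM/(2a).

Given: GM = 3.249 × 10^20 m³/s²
a = 226.7 Gm = 2.267 × 10^11 m
GM = 3.249 × 10^20 m³/s²
2a = 4.534 × 10^11 m
ε = −GM/(2a) = -7.16586 × 10^8 J/kg ≈ -716.6 MJ/kg

Final answer: -716.6 MJ/kg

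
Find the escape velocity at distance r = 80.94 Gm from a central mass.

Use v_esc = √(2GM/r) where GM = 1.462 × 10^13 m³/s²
r = 80.94 Gm = 8.094 × 10^10 m
GM = 1.462 × 10^13 m³/s²
2GM/r = 2 × (1.462 × 10^13) / (8.094 × 10^10) = 361.255 m²/s²
v_esc = √(2GM/r) = 19.0067 m/s ≈ 19.01 m/s

Final answer: 19.01 m/s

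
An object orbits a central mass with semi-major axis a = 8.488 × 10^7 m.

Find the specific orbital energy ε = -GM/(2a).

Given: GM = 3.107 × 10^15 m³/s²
a = 8.488 × 10^7 m
GM = 3.107 × 10^15 m³/s²
2a = 1.6976 × 10^8 m
ε = −GM/(2a) = -1.83023 × 10^7 J/kg ≈ -18.3 MJ/kg

Final answer: -18.3 MJ/kg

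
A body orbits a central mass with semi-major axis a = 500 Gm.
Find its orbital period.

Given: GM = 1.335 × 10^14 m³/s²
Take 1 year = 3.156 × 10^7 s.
a = 500 Gm = 5 × 10^11 m
GM = 1.335 × 10^14 m³/s²
a³ = 1.25 × 10^35 m³
T = 2π √(a³/GM) = 2π √((1.25 × 10^35) / (1.335 × 10^14)) = 2π × 3.05995 × 10^10 s
T = 1.92262 × 10^11 s ≈ 6092 years

Final answer: 6092 years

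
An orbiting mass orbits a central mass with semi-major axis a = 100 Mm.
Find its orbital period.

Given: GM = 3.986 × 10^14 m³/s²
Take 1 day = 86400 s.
a = 100 Mm = 1 × 10^8 m
GM = 3.986 × 10^14 m³/s²
a³ = 1 × 10^24 m³
T = 2π √(a³/GM) = 2π √((1 × 10^24) / (3.986 × 10^14)) = 2π × 50087.7 s
T = 314710 s ≈ 3.642 days

Final answer: 3.642 days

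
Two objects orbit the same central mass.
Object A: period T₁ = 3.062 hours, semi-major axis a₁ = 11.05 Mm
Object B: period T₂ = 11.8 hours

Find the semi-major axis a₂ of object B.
T₁ = 3.062 hours = 11023.2 s
T₂ = 11.8 hours = 42480 s
a₁ = 11.05 Mm = 1.105 × 10^7 m
Kepler's third law: (T₂/T₁)² = (a₂/a₁)³  ⇒  a₂ = a₁ (T₂/T₁)^(2/3)
T₂/T₁ = 3.85369
(T₂/T₁)^(2/3) = 2.45802
a₂ = 1.105 × 10^7 m × 2.45802 = 2.71611 × 10^7 m ≈ 27.16 Mm

Final answer: a₂ = 27.16 Mm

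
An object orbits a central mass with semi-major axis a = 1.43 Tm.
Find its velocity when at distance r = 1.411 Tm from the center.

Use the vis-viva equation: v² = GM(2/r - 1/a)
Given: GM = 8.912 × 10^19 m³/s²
a = 1.43 Tm = 1.43 × 10^12 m
r = 1.411 Tm = 1.411 × 10^12 m
GM = 8.912 × 10^19 m³/s²
2/r − 1/a = 1.41743 × 10^-12 − 6.99301 × 10^-13 = 7.18134 × 10^-13 m⁻¹
v² = GM (2/r − 1/a) = 6.40001 × 10^7 m²/s²
v = 8000 m/s ≈ 8 km/s

Final answer: 8 km/s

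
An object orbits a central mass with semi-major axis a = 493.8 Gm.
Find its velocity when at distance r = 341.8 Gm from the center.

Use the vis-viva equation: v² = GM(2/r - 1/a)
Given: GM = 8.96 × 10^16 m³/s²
a = 493.8 Gm = 4.938 × 10^11 m
r = 341.8 Gm = 3.418 × 10^11 m
GM = 8.96 × 10^16 m³/s²
2/r − 1/a = 5.85138 × 10^-12 − 2.02511 × 10^-12 = 3.82626 × 10^-12 m⁻¹
v² = GM (2/r − 1/a) = 342833 m²/s²
v = 585.52 m/s ≈ 585.5 m/s

Final answer: 585.5 m/s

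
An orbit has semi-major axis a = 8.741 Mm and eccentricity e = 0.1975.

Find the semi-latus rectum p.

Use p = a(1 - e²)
a = 8.741 Mm = 8.741 × 10^6 m
e = 0.1975,  e² = 0.0390063,  1 − e² = 0.960994
p = a(1 − e²) = 8.741 × 10^6 m × 0.960994 = 8.40005 × 10^6 m ≈ 8.4 Mm

Final answer: p = 8.4 Mm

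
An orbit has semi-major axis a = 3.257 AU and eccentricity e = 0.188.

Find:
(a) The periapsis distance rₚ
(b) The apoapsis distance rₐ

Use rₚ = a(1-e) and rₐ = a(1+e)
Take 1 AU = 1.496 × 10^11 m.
a = 3.257 AU = 4.87247 × 10^11 m
e = 0.188:  1 − e = 0.812,  1 + e = 1.188
(a) rₚ = a(1 − e) = 4.87247 × 10^11 m × 0.812 = 3.95645 × 10^11 m ≈ 2.645 AU
(b) rₐ = a(1 + e) = 4.87247 × 10^11 m × 1.188 = 5.7885 × 10^11 m ≈ 3.869 AU

Final answer:
(a) rₚ = 2.645 AU
(b) rₐ = 3.869 AU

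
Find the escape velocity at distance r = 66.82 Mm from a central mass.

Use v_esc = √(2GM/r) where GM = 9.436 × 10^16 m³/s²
r = 66.82 Mm = 6.682 × 10^7 m
GM = 9.436 × 10^16 m³/s²
2GM/r = 2 × (9.436 × 10^16) / (6.682 × 10^7) = 2.8243 × 10^9 m²/s²
v_esc = √(2GM/r) = 53144.2 m/s ≈ 53.14 km/s

Final answer: 53.14 km/s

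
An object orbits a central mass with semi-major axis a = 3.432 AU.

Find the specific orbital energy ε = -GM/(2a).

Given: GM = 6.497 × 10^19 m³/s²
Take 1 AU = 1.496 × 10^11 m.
a = 3.432 AU = 5.13427 × 10^11 m
GM = 6.497 × 10^19 m³/s²
2a = 1.02685 × 10^12 m
ε = −GM/(2a) = -6.32709 × 10^7 J/kg ≈ -63.27 MJ/kg

Final answer: -63.27 MJ/kg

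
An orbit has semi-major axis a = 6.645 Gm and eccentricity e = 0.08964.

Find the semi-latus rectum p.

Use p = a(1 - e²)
a = 6.645 Gm = 6.645 × 10^9 m
e = 0.08964,  e² = 0.00803533,  1 − e² = 0.991965
p = a(1 − e²) = 6.645 × 10^9 m × 0.991965 = 6.59161 × 10^9 m ≈ 6.592 Gm

Final answer: p = 6.592 Gm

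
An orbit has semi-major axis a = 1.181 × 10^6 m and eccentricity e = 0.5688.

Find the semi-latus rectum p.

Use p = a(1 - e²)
a = 1.181 × 10^6 m
e = 0.5688,  e² = 0.323533,  1 − e² = 0.676467
p = a(1 − e²) = 1.181 × 10^6 m × 0.676467 = 798907 m ≈ 7.989 × 10^5 m

Final answer: p = 7.989 × 10^5 m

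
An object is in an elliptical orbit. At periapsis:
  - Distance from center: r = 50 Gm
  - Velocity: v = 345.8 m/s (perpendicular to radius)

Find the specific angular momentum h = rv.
r = 50 Gm = 5 × 10^10 m
v = 345.8 m/s
h = rv = 5 × 10^10 × 345.8 = 1.729 × 10^13 m²/s ≈ 1.729 × 10^13 m²/s

Final answer: h = 1.729 × 10^13 m²/s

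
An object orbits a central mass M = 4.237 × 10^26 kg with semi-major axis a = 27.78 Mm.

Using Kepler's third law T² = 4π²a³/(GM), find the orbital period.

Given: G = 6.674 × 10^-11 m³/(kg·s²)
M = 4.237 × 10^26 kg
GM = G × M = 6.674 × 10^-11 × 4.237 × 10^26 = 2.82777 × 10^16 m³/s²
a = 27.78 Mm = 2.778 × 10^7 m
a³ = 2.14386 × 10^22 m³
T = 2π √(a³/GM) = 2π √((2.14386 × 10^22) / (2.82777 × 10^16)) = 2π × 870.715 s
T = 5470.86 s ≈ 1.52 hours

Final answer: 1.52 hours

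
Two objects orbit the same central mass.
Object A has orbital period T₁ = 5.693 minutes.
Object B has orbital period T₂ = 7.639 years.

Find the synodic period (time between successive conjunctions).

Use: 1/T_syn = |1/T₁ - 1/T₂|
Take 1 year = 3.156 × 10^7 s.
T₁ = 5.693 minutes = 341.58 s
T₂ = 7.639 years = 2.41087 × 10^8 s
1/T₁ = 0.00292757 s⁻¹
1/T₂ = 4.14788 × 10^-9 s⁻¹
|1/T₁ − 1/T₂| = 0.00292757 s⁻¹
T_syn = 1 / |1/T₁ − 1/T₂| = 341.58 s ≈ 5.693 minutes

Final answer: T_syn = 5.693 minutes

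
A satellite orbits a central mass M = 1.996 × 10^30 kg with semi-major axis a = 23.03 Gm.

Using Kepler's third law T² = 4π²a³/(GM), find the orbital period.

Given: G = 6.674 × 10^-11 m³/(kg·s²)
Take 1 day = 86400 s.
M = 1.996 × 10^30 kg
GM = G × M = 6.674 × 10^-11 × 1.996 × 10^30 = 1.33213 × 10^20 m³/s²
a = 23.03 Gm = 2.303 × 10^10 m
a³ = 1.22147 × 10^31 m³
T = 2π √(a³/GM) = 2π √((1.22147 × 10^31) / (1.33213 × 10^20)) = 2π × 302808 s
T = 1.9026 × 10^6 s ≈ 22.02 days

Final answer: 22.02 days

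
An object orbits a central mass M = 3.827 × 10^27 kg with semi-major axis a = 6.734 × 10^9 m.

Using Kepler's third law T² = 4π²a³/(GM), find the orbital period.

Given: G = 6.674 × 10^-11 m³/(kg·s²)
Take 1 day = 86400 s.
M = 3.827 × 10^27 kg
GM = G × M = 6.674 × 10^-11 × 3.827 × 10^27 = 2.55414 × 10^17 m³/s²
a = 6.734 × 10^9 m
a³ = 3.05365 × 10^29 m³
T = 2π √(a³/GM) = 2π √((3.05365 × 10^29) / (2.55414 × 10^17)) = 2π × 1.09342 × 10^6 s
T = 6.87017 × 10^6 s ≈ 79.52 days

Final answer: 79.52 days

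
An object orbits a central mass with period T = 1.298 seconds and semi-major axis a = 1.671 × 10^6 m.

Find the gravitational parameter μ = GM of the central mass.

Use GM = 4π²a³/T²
T = 1.298 seconds
a = 1.671 × 10^6 m
a³ = 4.66583 × 10^18 m³
T² = 1.6848 s²
GM = 4π² × (4.66583 × 10^18) / 1.6848 = 1.0933 × 10^20 m³/s²
GM ≈ 1.093 × 10^20 m³/s²

Final answer: GM = 1.093 × 10^20 m³/s²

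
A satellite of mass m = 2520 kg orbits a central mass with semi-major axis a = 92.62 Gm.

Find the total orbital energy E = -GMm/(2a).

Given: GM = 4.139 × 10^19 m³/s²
a = 92.62 Gm = 9.262 × 10^10 m
GM = 4.139 × 10^19 m³/s²
2a = 1.8524 × 10^11 m
GMm = 4.139 × 10^19 × 2520 = 1.04303 × 10^23 m³·kg/s²
E = −GMm/(2a) = -5.63068 × 10^11 J ≈ -563.1 GJ

Final answer: -563.1 GJ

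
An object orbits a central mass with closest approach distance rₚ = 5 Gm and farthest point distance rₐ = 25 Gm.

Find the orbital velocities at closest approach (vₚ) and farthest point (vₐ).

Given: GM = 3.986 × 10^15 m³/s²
rₚ = 5 Gm = 5 × 10^9 m
rₐ = 25 Gm = 2.5 × 10^10 m
GM = 3.986 × 10^15 m³/s²
a = (rₚ + rₐ)/2 = 1.5 × 10^10 m
Vis-viva: v² = GM (2/r − 1/a)
vₚ² = 3.986 × 10^15 × (4 × 10^-10 − 6.66667 × 10^-11) = 1.32867 × 10^6 m²/s²
vₚ = 1152.68 m/s ≈ 1.153 km/s
vₐ² = 3.986 × 10^15 × (8 × 10^-11 − 6.66667 × 10^-11) = 53146.7 m²/s²
vₐ = 230.536 m/s ≈ 230.5 m/s

Final answer: vₚ = 1.153 km/s, vₐ = 230.5 m/s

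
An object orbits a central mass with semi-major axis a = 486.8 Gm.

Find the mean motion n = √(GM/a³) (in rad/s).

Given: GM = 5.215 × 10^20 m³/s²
a = 486.8 Gm = 4.868 × 10^11 m
GM = 5.215 × 10^20 m³/s²
a³ = 1.15359 × 10^35 m³
GM/a³ = (5.215 × 10^20) / (1.15359 × 10^35) = 4.52067 × 10^-15 s⁻²
n = √(GM/a³) = 6.72359 × 10^-8 rad/s ≈ 6.724 × 10^-8 rad/s

Final answer: n = 6.724 × 10^-8 rad/s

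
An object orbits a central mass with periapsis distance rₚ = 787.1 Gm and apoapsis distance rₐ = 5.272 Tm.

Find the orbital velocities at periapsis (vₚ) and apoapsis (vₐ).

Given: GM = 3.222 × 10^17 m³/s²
rₚ = 787.1 Gm = 7.871 × 10^11 m
rₐ = 5.272 Tm = 5.272 × 10^12 m
GM = 3.222 × 10^17 m³/s²
a = (rₚ + rₐ)/2 = 3.02955 × 10^12 m
Vis-viva: v² = GM (2/r − 1/a)
vₚ² = 3.222 × 10^17 × (2.54097 × 10^-12 − 3.30082 × 10^-13) = 712349 m²/s²
vₚ = 844.008 m/s ≈ 844 m/s
vₐ² = 3.222 × 10^17 × (3.79363 × 10^-13 − 3.30082 × 10^-13) = 15878.2 m²/s²
vₐ = 126.009 m/s ≈ 126 m/s

Final answer: vₚ = 844 m/s, vₐ = 126 m/s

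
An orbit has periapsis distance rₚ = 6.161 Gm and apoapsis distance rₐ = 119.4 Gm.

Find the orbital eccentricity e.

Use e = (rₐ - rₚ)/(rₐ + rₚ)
rₚ = 6.161 Gm = 6.161 × 10^9 m
rₐ = 119.4 Gm = 1.194 × 10^11 m
rₐ − rₚ = 1.13239 × 10^11 m
rₐ + rₚ = 1.25561 × 10^11 m
e = (rₐ − rₚ)/(rₐ + rₚ) = 0.901864

Final answer: e = 0.9019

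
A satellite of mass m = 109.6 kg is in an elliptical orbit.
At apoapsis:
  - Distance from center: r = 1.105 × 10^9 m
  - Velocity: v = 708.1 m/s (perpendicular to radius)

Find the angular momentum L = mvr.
r = 1.105 × 10^9 m
v = 708.1 m/s
vr = 708.1 × 1.105 × 10^9 = 7.8245 × 10^11 m²/s
L = m × vr = 109.6 × 7.8245 × 10^11 = 8.57566 × 10^13 kg·m²/s ≈ 8.576 × 10^13 kg·m²/s

Final answer: L = 8.576 × 10^13 kg·m²/s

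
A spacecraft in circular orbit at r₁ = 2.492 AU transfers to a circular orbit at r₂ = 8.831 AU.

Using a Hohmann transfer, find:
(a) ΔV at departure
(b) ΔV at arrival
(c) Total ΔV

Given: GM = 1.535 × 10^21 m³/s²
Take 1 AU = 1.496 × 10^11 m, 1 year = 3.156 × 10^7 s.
r₁ = 2.492 AU = 3.72803 × 10^11 m
r₂ = 8.831 AU = 1.32112 × 10^12 m
GM = 1.535 × 10^21 m³/s²
Transfer ellipse: a_t = (r₁ + r₂)/2 = 8.4696 × 10^11 m
Circular speed at r₁: v₁ = √(GM/r₁) = 64167.4 m/s
Transfer speed at r₁ (periapsis): v₁ₜ = √(GM(2/r₁ − 1/a_t)) = 80140.8 m/s
(a) ΔV₁ = v₁ₜ − v₁ = 15973.4 m/s ≈ 3.37 AU/year
Circular speed at r₂: v₂ = √(GM/r₂) = 34086.6 m/s
Transfer speed at r₂ (apoapsis): v₂ₜ = √(GM(2/r₂ − 1/a_t)) = 22614.7 m/s
(b) ΔV₂ = v₂ − v₂ₜ = 11471.8 m/s ≈ 2.42 AU/year
(c) ΔV_total = ΔV₁ + ΔV₂ = 27445.2 m/s ≈ 5.79 AU/year

Final answer:
(a) ΔV₁ = 3.37 AU/year
(b) ΔV₂ = 2.42 AU/year
(c) ΔV_total = 5.79 AU/year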